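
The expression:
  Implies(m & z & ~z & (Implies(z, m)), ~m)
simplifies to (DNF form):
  True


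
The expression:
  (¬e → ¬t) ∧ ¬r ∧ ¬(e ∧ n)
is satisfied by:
  {n: False, e: False, r: False, t: False}
  {e: True, t: False, n: False, r: False}
  {t: True, e: True, n: False, r: False}
  {n: True, t: False, e: False, r: False}


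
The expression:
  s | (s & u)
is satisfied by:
  {s: True}


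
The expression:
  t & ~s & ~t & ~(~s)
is never true.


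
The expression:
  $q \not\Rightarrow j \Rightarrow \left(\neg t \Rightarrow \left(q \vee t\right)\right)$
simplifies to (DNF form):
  $\text{True}$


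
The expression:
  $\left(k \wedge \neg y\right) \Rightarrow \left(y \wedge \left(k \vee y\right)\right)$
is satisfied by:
  {y: True, k: False}
  {k: False, y: False}
  {k: True, y: True}


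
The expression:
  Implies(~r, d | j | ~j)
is always true.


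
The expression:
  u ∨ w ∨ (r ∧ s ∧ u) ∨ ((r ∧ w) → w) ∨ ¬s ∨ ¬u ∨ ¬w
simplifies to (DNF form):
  True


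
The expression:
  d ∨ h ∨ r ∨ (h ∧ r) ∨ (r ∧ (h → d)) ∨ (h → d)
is always true.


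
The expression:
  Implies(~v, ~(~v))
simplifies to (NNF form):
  v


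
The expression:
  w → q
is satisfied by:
  {q: True, w: False}
  {w: False, q: False}
  {w: True, q: True}


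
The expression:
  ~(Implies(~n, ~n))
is never true.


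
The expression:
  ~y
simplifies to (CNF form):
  ~y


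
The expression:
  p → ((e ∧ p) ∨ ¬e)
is always true.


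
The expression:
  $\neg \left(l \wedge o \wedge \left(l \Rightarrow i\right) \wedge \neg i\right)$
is always true.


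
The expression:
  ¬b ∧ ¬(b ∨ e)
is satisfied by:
  {e: False, b: False}


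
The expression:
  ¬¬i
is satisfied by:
  {i: True}


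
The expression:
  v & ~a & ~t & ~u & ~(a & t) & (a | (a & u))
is never true.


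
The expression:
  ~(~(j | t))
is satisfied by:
  {t: True, j: True}
  {t: True, j: False}
  {j: True, t: False}


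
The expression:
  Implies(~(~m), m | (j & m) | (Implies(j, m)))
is always true.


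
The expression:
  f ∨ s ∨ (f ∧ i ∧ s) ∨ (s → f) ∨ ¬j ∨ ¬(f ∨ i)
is always true.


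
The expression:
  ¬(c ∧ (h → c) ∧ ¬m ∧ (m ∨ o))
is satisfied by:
  {m: True, o: False, c: False}
  {o: False, c: False, m: False}
  {m: True, c: True, o: False}
  {c: True, o: False, m: False}
  {m: True, o: True, c: False}
  {o: True, m: False, c: False}
  {m: True, c: True, o: True}


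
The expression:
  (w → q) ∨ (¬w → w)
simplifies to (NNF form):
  True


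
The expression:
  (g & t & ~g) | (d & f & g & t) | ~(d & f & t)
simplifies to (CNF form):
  g | ~d | ~f | ~t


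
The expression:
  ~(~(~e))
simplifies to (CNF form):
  ~e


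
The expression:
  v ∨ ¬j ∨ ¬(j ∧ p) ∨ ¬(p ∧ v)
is always true.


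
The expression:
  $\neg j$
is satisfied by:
  {j: False}


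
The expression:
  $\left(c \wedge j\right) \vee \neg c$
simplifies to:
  $j \vee \neg c$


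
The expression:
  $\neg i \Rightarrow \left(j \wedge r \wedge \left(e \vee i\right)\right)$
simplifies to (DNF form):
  $i \vee \left(e \wedge j \wedge r\right)$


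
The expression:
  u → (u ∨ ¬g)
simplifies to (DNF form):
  True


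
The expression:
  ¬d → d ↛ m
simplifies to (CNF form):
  d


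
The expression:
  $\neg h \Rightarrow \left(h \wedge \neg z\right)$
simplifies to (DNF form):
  $h$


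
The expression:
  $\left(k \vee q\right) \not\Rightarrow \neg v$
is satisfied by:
  {k: True, q: True, v: True}
  {k: True, v: True, q: False}
  {q: True, v: True, k: False}


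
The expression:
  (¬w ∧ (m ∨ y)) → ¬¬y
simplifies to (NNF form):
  w ∨ y ∨ ¬m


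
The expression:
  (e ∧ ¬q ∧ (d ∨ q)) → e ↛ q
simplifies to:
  True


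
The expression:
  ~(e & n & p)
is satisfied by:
  {p: False, e: False, n: False}
  {n: True, p: False, e: False}
  {e: True, p: False, n: False}
  {n: True, e: True, p: False}
  {p: True, n: False, e: False}
  {n: True, p: True, e: False}
  {e: True, p: True, n: False}


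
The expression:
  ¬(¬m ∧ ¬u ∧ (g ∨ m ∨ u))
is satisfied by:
  {m: True, u: True, g: False}
  {m: True, g: False, u: False}
  {u: True, g: False, m: False}
  {u: False, g: False, m: False}
  {m: True, u: True, g: True}
  {m: True, g: True, u: False}
  {u: True, g: True, m: False}


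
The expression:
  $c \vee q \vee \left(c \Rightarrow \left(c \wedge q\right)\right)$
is always true.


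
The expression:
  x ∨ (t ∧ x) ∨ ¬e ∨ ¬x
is always true.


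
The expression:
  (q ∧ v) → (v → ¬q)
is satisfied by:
  {v: False, q: False}
  {q: True, v: False}
  {v: True, q: False}


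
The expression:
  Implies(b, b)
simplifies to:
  True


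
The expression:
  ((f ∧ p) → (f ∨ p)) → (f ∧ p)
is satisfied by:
  {p: True, f: True}


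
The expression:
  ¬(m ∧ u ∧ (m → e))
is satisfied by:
  {u: False, m: False, e: False}
  {e: True, u: False, m: False}
  {m: True, u: False, e: False}
  {e: True, m: True, u: False}
  {u: True, e: False, m: False}
  {e: True, u: True, m: False}
  {m: True, u: True, e: False}


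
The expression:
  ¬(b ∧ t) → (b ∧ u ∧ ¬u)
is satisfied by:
  {t: True, b: True}


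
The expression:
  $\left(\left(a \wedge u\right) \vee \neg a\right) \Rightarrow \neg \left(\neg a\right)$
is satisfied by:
  {a: True}


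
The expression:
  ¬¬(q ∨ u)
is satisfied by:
  {q: True, u: True}
  {q: True, u: False}
  {u: True, q: False}


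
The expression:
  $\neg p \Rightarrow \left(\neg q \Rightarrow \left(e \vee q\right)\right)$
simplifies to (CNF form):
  $e \vee p \vee q$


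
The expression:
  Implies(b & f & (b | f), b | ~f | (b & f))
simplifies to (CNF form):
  True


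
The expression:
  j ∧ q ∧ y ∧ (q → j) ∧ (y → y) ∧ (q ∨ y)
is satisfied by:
  {j: True, y: True, q: True}


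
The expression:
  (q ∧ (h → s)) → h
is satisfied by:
  {h: True, q: False}
  {q: False, h: False}
  {q: True, h: True}


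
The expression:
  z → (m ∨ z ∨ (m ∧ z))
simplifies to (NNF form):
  True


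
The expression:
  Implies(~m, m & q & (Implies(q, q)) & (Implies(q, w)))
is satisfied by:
  {m: True}


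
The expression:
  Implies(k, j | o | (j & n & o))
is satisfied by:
  {o: True, j: True, k: False}
  {o: True, j: False, k: False}
  {j: True, o: False, k: False}
  {o: False, j: False, k: False}
  {o: True, k: True, j: True}
  {o: True, k: True, j: False}
  {k: True, j: True, o: False}


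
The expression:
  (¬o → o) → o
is always true.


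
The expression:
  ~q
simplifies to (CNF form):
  ~q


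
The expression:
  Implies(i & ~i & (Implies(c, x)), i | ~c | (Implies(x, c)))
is always true.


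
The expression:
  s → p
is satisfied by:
  {p: True, s: False}
  {s: False, p: False}
  {s: True, p: True}


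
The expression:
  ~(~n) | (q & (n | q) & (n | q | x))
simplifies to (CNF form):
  n | q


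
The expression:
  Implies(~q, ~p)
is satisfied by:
  {q: True, p: False}
  {p: False, q: False}
  {p: True, q: True}


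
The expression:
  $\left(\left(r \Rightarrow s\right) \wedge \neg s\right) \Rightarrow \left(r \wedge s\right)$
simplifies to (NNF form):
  $r \vee s$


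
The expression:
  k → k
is always true.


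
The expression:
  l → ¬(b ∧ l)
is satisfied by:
  {l: False, b: False}
  {b: True, l: False}
  {l: True, b: False}


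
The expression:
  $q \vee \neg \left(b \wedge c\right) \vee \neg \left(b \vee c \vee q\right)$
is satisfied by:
  {q: True, c: False, b: False}
  {c: False, b: False, q: False}
  {b: True, q: True, c: False}
  {b: True, c: False, q: False}
  {q: True, c: True, b: False}
  {c: True, q: False, b: False}
  {b: True, c: True, q: True}


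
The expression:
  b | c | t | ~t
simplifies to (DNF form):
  True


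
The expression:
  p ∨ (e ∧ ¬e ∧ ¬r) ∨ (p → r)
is always true.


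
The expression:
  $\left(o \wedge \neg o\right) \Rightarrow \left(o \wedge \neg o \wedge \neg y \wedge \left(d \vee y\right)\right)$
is always true.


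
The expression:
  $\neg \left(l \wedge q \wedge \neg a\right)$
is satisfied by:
  {a: True, l: False, q: False}
  {l: False, q: False, a: False}
  {a: True, q: True, l: False}
  {q: True, l: False, a: False}
  {a: True, l: True, q: False}
  {l: True, a: False, q: False}
  {a: True, q: True, l: True}


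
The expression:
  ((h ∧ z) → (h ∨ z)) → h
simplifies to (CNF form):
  h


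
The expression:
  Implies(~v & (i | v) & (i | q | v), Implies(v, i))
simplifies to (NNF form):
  True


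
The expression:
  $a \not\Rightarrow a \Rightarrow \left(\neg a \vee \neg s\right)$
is always true.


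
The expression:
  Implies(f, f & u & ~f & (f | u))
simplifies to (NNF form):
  ~f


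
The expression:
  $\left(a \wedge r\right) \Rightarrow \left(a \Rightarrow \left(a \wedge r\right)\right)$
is always true.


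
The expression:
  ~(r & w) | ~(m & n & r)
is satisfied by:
  {w: False, m: False, n: False, r: False}
  {r: True, w: False, m: False, n: False}
  {n: True, w: False, m: False, r: False}
  {r: True, n: True, w: False, m: False}
  {m: True, r: False, w: False, n: False}
  {r: True, m: True, w: False, n: False}
  {n: True, m: True, r: False, w: False}
  {r: True, n: True, m: True, w: False}
  {w: True, n: False, m: False, r: False}
  {r: True, w: True, n: False, m: False}
  {n: True, w: True, r: False, m: False}
  {r: True, n: True, w: True, m: False}
  {m: True, w: True, n: False, r: False}
  {r: True, m: True, w: True, n: False}
  {n: True, m: True, w: True, r: False}


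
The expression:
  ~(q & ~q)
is always true.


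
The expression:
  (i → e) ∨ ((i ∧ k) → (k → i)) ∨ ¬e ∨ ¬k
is always true.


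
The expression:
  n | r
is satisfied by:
  {r: True, n: True}
  {r: True, n: False}
  {n: True, r: False}


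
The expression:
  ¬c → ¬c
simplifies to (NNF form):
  True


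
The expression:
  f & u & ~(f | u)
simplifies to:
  False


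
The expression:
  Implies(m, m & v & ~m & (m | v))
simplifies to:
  ~m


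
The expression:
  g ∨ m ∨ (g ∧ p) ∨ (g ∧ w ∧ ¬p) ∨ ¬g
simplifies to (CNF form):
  True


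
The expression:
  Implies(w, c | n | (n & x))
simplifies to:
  c | n | ~w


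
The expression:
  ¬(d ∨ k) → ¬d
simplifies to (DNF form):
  True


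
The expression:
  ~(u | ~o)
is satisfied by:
  {o: True, u: False}


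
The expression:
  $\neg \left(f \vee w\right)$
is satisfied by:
  {w: False, f: False}


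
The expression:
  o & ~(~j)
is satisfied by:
  {j: True, o: True}


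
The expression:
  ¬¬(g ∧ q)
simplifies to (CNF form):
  g ∧ q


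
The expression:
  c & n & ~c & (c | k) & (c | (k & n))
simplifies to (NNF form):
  False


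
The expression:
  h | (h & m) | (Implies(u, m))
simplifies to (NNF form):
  h | m | ~u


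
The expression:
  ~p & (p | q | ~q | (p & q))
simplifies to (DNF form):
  ~p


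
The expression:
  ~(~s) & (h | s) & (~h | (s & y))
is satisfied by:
  {y: True, s: True, h: False}
  {s: True, h: False, y: False}
  {y: True, h: True, s: True}


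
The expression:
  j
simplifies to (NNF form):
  j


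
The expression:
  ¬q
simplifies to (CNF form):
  ¬q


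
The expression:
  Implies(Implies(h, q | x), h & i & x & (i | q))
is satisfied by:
  {h: True, i: True, q: False, x: False}
  {h: True, q: False, x: False, i: False}
  {h: True, i: True, x: True, q: False}
  {h: True, i: True, x: True, q: True}


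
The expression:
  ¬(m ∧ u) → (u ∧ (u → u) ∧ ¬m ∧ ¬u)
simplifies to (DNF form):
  m ∧ u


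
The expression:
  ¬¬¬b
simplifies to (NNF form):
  ¬b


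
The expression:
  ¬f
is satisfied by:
  {f: False}


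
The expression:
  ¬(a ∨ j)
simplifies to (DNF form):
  ¬a ∧ ¬j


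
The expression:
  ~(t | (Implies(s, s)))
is never true.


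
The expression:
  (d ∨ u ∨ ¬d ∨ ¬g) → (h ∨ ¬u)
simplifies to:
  h ∨ ¬u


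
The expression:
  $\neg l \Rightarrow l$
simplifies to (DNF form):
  $l$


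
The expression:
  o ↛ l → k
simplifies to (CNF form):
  k ∨ l ∨ ¬o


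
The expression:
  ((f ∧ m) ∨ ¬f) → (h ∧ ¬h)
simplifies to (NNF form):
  f ∧ ¬m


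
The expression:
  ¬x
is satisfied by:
  {x: False}


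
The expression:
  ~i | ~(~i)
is always true.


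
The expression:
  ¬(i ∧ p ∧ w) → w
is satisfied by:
  {w: True}


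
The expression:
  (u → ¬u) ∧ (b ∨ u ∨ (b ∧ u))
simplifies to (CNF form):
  b ∧ ¬u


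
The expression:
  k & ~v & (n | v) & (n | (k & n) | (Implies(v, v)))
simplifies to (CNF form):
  k & n & ~v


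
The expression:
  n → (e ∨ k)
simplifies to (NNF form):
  e ∨ k ∨ ¬n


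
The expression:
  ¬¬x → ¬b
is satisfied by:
  {x: False, b: False}
  {b: True, x: False}
  {x: True, b: False}


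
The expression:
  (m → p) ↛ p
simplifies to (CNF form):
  ¬m ∧ ¬p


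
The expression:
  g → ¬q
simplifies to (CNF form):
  ¬g ∨ ¬q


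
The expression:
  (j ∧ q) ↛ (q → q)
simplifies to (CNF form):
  False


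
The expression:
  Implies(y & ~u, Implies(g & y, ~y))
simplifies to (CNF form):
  u | ~g | ~y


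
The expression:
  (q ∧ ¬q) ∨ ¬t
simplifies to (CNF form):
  ¬t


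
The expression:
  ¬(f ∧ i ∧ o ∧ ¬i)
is always true.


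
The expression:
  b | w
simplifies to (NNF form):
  b | w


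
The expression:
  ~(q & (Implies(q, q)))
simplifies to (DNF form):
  ~q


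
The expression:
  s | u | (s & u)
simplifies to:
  s | u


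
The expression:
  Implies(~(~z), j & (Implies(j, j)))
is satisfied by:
  {j: True, z: False}
  {z: False, j: False}
  {z: True, j: True}


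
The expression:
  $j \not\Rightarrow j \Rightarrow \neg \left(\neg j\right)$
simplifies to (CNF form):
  $\text{True}$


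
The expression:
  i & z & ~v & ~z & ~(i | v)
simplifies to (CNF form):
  False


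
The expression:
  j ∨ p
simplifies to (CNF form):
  j ∨ p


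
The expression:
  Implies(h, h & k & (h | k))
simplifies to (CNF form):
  k | ~h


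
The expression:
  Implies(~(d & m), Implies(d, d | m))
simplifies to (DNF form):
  True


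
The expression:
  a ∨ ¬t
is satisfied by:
  {a: True, t: False}
  {t: False, a: False}
  {t: True, a: True}


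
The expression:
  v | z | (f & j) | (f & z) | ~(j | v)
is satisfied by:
  {z: True, v: True, f: True, j: False}
  {z: True, v: True, f: False, j: False}
  {z: True, f: True, v: False, j: False}
  {z: True, f: False, v: False, j: False}
  {v: True, f: True, z: False, j: False}
  {v: True, f: False, z: False, j: False}
  {f: True, z: False, v: False, j: False}
  {f: False, z: False, v: False, j: False}
  {j: True, z: True, v: True, f: True}
  {j: True, z: True, v: True, f: False}
  {j: True, z: True, f: True, v: False}
  {j: True, z: True, f: False, v: False}
  {j: True, v: True, f: True, z: False}
  {j: True, v: True, f: False, z: False}
  {j: True, f: True, v: False, z: False}


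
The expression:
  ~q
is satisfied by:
  {q: False}


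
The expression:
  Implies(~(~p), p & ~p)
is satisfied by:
  {p: False}


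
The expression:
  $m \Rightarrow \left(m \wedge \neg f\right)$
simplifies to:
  $\neg f \vee \neg m$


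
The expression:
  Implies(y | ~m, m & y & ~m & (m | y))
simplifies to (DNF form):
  m & ~y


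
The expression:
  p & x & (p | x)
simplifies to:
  p & x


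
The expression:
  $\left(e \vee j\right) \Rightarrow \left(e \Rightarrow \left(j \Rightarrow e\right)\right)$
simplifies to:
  $\text{True}$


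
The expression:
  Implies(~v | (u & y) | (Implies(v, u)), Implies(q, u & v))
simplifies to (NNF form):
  v | ~q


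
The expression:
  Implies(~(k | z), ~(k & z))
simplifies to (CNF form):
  True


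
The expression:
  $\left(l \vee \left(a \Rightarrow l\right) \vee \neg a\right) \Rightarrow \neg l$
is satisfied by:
  {l: False}


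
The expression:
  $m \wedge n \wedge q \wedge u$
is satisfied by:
  {m: True, u: True, q: True, n: True}


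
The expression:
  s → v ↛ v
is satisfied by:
  {s: False}


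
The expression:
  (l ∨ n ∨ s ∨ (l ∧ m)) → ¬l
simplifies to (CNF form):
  ¬l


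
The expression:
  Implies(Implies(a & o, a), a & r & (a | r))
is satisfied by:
  {r: True, a: True}


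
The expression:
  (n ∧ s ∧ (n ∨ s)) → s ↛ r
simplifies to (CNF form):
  ¬n ∨ ¬r ∨ ¬s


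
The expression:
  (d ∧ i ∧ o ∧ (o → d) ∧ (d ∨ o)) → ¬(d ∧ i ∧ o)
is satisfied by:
  {o: False, d: False, i: False}
  {i: True, o: False, d: False}
  {d: True, o: False, i: False}
  {i: True, d: True, o: False}
  {o: True, i: False, d: False}
  {i: True, o: True, d: False}
  {d: True, o: True, i: False}


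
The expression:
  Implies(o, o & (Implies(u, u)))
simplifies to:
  True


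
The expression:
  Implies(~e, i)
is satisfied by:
  {i: True, e: True}
  {i: True, e: False}
  {e: True, i: False}


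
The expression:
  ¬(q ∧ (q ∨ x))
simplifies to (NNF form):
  ¬q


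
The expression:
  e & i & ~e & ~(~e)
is never true.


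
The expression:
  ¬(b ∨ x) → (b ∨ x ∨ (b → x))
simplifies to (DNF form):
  True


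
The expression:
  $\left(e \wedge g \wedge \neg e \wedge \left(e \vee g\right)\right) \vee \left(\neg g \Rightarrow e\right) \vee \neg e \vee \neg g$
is always true.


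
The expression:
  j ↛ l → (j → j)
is always true.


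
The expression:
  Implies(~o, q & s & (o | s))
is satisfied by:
  {o: True, s: True, q: True}
  {o: True, s: True, q: False}
  {o: True, q: True, s: False}
  {o: True, q: False, s: False}
  {s: True, q: True, o: False}


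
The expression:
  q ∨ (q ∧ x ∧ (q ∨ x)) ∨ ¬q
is always true.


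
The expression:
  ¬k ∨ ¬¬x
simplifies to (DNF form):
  x ∨ ¬k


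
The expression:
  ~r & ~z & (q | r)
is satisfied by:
  {q: True, r: False, z: False}


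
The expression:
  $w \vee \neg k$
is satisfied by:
  {w: True, k: False}
  {k: False, w: False}
  {k: True, w: True}


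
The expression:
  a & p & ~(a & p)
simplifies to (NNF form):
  False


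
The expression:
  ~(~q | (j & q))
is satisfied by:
  {q: True, j: False}


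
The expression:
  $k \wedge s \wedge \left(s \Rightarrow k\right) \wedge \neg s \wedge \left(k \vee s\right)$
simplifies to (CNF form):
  $\text{False}$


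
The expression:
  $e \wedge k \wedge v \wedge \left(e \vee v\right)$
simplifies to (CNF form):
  $e \wedge k \wedge v$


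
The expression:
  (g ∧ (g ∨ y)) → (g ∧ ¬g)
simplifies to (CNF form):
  ¬g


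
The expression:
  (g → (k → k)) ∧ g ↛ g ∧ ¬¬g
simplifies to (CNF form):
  False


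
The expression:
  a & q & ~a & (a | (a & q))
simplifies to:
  False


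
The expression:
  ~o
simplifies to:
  ~o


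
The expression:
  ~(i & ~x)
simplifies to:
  x | ~i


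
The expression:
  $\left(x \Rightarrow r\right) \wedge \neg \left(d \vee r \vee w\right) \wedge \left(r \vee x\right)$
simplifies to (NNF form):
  $\text{False}$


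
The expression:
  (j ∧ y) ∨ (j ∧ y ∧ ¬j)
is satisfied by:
  {j: True, y: True}


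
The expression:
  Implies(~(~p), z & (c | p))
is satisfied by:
  {z: True, p: False}
  {p: False, z: False}
  {p: True, z: True}


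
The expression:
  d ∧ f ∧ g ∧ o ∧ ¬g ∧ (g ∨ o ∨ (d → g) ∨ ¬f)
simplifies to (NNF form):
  False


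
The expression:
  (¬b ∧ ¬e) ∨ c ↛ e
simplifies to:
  ¬e ∧ (c ∨ ¬b)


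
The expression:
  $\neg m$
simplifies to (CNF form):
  $\neg m$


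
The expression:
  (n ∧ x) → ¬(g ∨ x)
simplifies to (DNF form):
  ¬n ∨ ¬x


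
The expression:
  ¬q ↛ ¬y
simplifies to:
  y ∧ ¬q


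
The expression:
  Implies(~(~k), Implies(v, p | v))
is always true.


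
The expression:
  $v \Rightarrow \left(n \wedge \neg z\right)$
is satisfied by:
  {n: True, v: False, z: False}
  {n: False, v: False, z: False}
  {z: True, n: True, v: False}
  {z: True, n: False, v: False}
  {v: True, n: True, z: False}


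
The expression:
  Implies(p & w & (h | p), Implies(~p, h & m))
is always true.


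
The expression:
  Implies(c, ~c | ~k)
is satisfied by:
  {k: False, c: False}
  {c: True, k: False}
  {k: True, c: False}


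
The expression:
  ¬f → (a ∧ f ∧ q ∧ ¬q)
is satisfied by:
  {f: True}


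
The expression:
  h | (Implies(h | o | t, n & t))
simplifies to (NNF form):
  h | (n & t) | (~o & ~t)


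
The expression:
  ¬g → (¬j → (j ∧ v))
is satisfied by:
  {g: True, j: True}
  {g: True, j: False}
  {j: True, g: False}


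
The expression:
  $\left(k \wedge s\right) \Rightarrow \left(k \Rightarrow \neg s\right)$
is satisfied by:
  {s: False, k: False}
  {k: True, s: False}
  {s: True, k: False}


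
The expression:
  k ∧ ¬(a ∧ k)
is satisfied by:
  {k: True, a: False}


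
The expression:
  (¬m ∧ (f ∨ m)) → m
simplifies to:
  m ∨ ¬f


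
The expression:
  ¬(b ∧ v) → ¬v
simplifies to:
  b ∨ ¬v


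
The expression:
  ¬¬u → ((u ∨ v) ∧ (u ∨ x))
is always true.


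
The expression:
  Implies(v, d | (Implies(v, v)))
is always true.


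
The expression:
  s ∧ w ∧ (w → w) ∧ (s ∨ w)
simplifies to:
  s ∧ w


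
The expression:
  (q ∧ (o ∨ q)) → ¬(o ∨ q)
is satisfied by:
  {q: False}


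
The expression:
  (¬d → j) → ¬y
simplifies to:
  (¬d ∧ ¬j) ∨ ¬y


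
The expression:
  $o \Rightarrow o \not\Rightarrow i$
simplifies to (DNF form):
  $\neg i \vee \neg o$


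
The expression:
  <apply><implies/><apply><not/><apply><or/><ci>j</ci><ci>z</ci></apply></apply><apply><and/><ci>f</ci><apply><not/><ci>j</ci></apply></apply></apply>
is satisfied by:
  {z: True, f: True, j: True}
  {z: True, f: True, j: False}
  {z: True, j: True, f: False}
  {z: True, j: False, f: False}
  {f: True, j: True, z: False}
  {f: True, j: False, z: False}
  {j: True, f: False, z: False}


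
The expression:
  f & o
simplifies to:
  f & o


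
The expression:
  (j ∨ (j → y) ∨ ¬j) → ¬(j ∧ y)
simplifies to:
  ¬j ∨ ¬y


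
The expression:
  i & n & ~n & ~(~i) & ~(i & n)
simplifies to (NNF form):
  False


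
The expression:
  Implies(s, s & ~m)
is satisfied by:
  {s: False, m: False}
  {m: True, s: False}
  {s: True, m: False}


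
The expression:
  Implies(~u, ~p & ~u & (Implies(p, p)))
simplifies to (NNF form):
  u | ~p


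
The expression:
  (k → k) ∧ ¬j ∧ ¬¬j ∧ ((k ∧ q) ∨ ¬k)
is never true.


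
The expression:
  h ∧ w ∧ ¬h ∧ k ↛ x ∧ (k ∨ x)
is never true.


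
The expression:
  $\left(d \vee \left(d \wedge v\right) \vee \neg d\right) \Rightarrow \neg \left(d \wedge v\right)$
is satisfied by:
  {v: False, d: False}
  {d: True, v: False}
  {v: True, d: False}


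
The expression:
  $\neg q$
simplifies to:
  $\neg q$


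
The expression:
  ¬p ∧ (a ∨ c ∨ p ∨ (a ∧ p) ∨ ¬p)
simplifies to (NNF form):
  ¬p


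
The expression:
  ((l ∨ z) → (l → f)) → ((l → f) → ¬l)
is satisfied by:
  {l: False, f: False}
  {f: True, l: False}
  {l: True, f: False}


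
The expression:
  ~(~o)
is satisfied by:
  {o: True}


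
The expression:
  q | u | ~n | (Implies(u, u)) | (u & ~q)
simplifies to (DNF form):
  True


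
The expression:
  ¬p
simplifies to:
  ¬p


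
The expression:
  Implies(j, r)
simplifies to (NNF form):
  r | ~j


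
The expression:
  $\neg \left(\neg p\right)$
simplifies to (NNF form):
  $p$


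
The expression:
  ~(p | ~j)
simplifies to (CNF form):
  j & ~p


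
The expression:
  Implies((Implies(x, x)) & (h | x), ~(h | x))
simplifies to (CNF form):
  ~h & ~x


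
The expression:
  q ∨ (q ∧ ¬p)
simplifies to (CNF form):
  q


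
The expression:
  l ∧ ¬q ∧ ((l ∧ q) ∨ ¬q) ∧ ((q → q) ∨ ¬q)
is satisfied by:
  {l: True, q: False}


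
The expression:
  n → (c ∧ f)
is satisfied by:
  {f: True, c: True, n: False}
  {f: True, c: False, n: False}
  {c: True, f: False, n: False}
  {f: False, c: False, n: False}
  {n: True, f: True, c: True}


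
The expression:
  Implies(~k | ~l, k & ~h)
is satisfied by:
  {l: True, k: True, h: False}
  {k: True, h: False, l: False}
  {l: True, h: True, k: True}


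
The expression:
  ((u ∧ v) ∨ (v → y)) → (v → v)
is always true.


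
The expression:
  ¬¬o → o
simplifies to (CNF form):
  True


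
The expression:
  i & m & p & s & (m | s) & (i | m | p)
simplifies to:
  i & m & p & s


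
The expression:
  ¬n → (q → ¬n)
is always true.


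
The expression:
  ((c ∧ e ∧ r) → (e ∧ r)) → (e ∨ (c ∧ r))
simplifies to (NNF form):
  e ∨ (c ∧ r)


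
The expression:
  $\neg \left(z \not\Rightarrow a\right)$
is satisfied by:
  {a: True, z: False}
  {z: False, a: False}
  {z: True, a: True}


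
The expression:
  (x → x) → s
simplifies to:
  s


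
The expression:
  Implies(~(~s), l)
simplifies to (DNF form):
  l | ~s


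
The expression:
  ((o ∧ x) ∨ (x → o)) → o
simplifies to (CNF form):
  o ∨ x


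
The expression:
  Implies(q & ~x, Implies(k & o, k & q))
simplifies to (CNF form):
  True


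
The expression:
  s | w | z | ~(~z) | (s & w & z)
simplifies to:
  s | w | z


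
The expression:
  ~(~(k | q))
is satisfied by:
  {k: True, q: True}
  {k: True, q: False}
  {q: True, k: False}


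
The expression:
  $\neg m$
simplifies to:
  $\neg m$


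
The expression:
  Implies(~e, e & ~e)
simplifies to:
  e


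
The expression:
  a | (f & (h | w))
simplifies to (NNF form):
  a | (f & h) | (f & w)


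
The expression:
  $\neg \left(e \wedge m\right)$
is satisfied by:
  {m: False, e: False}
  {e: True, m: False}
  {m: True, e: False}


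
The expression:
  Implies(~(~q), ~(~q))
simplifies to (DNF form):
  True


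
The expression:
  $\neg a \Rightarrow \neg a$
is always true.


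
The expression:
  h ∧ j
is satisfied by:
  {h: True, j: True}


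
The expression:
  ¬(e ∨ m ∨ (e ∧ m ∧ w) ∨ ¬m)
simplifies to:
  False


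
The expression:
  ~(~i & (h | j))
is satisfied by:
  {i: True, h: False, j: False}
  {i: True, j: True, h: False}
  {i: True, h: True, j: False}
  {i: True, j: True, h: True}
  {j: False, h: False, i: False}


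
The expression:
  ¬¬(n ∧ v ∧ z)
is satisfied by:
  {z: True, n: True, v: True}


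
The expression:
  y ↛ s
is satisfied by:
  {y: True, s: False}


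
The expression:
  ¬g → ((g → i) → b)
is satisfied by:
  {b: True, g: True}
  {b: True, g: False}
  {g: True, b: False}


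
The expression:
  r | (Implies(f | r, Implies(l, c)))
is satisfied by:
  {r: True, c: True, l: False, f: False}
  {r: True, l: False, c: False, f: False}
  {c: True, r: False, l: False, f: False}
  {r: False, l: False, c: False, f: False}
  {f: True, r: True, c: True, l: False}
  {f: True, r: True, l: False, c: False}
  {f: True, c: True, r: False, l: False}
  {f: True, r: False, l: False, c: False}
  {r: True, l: True, c: True, f: False}
  {r: True, l: True, f: False, c: False}
  {l: True, c: True, f: False, r: False}
  {l: True, f: False, c: False, r: False}
  {r: True, l: True, f: True, c: True}
  {r: True, l: True, f: True, c: False}
  {l: True, f: True, c: True, r: False}


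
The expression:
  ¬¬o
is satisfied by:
  {o: True}


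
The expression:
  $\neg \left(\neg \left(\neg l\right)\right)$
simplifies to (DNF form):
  $\neg l$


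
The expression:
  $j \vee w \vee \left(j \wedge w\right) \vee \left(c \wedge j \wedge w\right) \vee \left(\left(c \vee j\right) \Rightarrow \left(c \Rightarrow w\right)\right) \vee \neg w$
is always true.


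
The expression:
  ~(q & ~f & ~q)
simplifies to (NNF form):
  True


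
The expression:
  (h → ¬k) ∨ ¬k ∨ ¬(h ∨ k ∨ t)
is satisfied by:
  {h: False, k: False}
  {k: True, h: False}
  {h: True, k: False}


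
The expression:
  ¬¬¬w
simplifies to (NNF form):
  ¬w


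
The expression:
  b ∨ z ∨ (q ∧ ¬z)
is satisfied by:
  {b: True, q: True, z: True}
  {b: True, q: True, z: False}
  {b: True, z: True, q: False}
  {b: True, z: False, q: False}
  {q: True, z: True, b: False}
  {q: True, z: False, b: False}
  {z: True, q: False, b: False}


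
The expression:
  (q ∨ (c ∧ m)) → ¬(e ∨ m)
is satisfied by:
  {e: False, c: False, q: False, m: False}
  {c: True, m: False, e: False, q: False}
  {e: True, m: False, c: False, q: False}
  {c: True, e: True, m: False, q: False}
  {m: True, e: False, c: False, q: False}
  {m: True, e: True, c: False, q: False}
  {q: True, m: False, e: False, c: False}
  {q: True, c: True, m: False, e: False}


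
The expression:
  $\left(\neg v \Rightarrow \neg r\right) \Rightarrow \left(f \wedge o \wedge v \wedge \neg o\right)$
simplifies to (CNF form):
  $r \wedge \neg v$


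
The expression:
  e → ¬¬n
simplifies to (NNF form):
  n ∨ ¬e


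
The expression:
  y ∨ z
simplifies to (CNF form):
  y ∨ z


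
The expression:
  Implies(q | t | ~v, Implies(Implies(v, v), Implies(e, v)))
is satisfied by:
  {v: True, e: False}
  {e: False, v: False}
  {e: True, v: True}


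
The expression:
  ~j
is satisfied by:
  {j: False}


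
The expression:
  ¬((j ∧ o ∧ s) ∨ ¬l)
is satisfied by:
  {l: True, s: False, o: False, j: False}
  {j: True, l: True, s: False, o: False}
  {o: True, l: True, s: False, j: False}
  {j: True, o: True, l: True, s: False}
  {s: True, l: True, j: False, o: False}
  {j: True, s: True, l: True, o: False}
  {o: True, s: True, l: True, j: False}


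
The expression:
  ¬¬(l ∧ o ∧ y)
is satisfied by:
  {o: True, y: True, l: True}


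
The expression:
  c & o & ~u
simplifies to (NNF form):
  c & o & ~u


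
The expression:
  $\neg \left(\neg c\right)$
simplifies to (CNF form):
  $c$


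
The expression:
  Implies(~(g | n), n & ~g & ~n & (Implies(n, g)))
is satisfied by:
  {n: True, g: True}
  {n: True, g: False}
  {g: True, n: False}


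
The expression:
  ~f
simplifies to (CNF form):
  ~f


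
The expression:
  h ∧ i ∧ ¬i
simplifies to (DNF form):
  False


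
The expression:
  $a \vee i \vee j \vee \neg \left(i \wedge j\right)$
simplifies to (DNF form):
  $\text{True}$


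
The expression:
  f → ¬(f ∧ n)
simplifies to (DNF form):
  ¬f ∨ ¬n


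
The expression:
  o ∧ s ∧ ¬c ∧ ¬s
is never true.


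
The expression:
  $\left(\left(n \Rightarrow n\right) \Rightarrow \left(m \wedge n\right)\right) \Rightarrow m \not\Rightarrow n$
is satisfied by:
  {m: False, n: False}
  {n: True, m: False}
  {m: True, n: False}


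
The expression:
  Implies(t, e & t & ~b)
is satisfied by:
  {e: True, t: False, b: False}
  {e: False, t: False, b: False}
  {b: True, e: True, t: False}
  {b: True, e: False, t: False}
  {t: True, e: True, b: False}


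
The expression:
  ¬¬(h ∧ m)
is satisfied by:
  {h: True, m: True}


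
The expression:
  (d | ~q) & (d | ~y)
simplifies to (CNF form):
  (d | ~q) & (d | ~y)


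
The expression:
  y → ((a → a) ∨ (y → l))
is always true.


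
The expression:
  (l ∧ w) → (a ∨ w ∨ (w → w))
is always true.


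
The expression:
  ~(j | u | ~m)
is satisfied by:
  {m: True, u: False, j: False}


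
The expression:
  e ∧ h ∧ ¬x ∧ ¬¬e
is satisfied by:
  {h: True, e: True, x: False}


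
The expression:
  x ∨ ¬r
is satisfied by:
  {x: True, r: False}
  {r: False, x: False}
  {r: True, x: True}


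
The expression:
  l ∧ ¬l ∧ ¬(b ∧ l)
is never true.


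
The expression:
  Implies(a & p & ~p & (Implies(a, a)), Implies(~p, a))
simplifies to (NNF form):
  True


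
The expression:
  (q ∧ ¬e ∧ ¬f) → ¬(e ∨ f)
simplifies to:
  True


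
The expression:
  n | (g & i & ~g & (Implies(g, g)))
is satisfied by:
  {n: True}


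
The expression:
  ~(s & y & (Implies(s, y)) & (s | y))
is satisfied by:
  {s: False, y: False}
  {y: True, s: False}
  {s: True, y: False}


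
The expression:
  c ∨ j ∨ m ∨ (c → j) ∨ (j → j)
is always true.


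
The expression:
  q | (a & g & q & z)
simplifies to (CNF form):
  q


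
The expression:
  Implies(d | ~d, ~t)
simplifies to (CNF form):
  ~t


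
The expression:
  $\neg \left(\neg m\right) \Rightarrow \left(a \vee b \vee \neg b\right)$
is always true.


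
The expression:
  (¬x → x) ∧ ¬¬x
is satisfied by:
  {x: True}


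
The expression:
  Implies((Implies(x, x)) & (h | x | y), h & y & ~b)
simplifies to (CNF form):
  (h | ~x) & (h | ~y) & (y | ~h) & (~b | ~y)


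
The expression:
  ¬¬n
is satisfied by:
  {n: True}


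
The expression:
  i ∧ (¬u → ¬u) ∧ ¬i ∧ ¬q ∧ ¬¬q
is never true.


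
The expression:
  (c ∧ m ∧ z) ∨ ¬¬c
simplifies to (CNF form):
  c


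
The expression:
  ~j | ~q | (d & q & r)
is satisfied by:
  {r: True, d: True, q: False, j: False}
  {r: True, d: False, q: False, j: False}
  {d: True, r: False, q: False, j: False}
  {r: False, d: False, q: False, j: False}
  {j: True, r: True, d: True, q: False}
  {j: True, r: True, d: False, q: False}
  {j: True, d: True, r: False, q: False}
  {j: True, d: False, r: False, q: False}
  {r: True, q: True, d: True, j: False}
  {r: True, q: True, d: False, j: False}
  {q: True, d: True, r: False, j: False}
  {q: True, r: False, d: False, j: False}
  {j: True, r: True, q: True, d: True}


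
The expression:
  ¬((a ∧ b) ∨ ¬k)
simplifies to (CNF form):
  k ∧ (¬a ∨ ¬b)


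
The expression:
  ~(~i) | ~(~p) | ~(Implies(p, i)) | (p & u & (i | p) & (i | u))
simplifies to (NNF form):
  i | p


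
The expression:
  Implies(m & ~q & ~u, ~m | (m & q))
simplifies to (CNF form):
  q | u | ~m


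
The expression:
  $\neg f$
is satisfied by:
  {f: False}


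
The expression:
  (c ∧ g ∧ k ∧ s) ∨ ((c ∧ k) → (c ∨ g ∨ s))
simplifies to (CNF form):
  True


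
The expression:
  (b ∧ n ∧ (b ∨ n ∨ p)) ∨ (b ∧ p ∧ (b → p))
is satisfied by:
  {n: True, p: True, b: True}
  {n: True, b: True, p: False}
  {p: True, b: True, n: False}


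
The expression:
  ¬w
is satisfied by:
  {w: False}


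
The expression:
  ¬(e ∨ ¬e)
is never true.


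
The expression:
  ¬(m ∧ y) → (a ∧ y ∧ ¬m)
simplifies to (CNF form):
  y ∧ (a ∨ m)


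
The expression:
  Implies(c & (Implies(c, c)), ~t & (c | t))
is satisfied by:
  {c: False, t: False}
  {t: True, c: False}
  {c: True, t: False}


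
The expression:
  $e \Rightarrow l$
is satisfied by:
  {l: True, e: False}
  {e: False, l: False}
  {e: True, l: True}


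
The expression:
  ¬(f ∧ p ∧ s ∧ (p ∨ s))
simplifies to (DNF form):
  ¬f ∨ ¬p ∨ ¬s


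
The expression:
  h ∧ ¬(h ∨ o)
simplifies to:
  False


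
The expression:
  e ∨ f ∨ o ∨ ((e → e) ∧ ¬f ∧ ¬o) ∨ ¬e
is always true.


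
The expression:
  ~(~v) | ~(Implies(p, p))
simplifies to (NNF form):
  v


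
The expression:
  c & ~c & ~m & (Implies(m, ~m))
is never true.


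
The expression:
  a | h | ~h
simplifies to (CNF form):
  True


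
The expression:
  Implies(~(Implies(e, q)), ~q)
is always true.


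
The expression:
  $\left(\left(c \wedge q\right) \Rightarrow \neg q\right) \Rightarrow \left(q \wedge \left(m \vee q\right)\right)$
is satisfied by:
  {q: True}


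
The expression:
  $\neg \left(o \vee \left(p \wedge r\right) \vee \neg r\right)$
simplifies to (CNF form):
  $r \wedge \neg o \wedge \neg p$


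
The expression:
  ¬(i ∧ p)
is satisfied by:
  {p: False, i: False}
  {i: True, p: False}
  {p: True, i: False}


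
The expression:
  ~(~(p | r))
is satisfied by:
  {r: True, p: True}
  {r: True, p: False}
  {p: True, r: False}


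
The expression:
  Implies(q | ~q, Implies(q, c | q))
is always true.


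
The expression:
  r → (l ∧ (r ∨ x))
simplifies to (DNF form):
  l ∨ ¬r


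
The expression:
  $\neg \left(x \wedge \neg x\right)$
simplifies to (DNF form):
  $\text{True}$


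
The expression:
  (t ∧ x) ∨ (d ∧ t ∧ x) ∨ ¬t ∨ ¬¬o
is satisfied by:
  {x: True, o: True, t: False}
  {x: True, t: False, o: False}
  {o: True, t: False, x: False}
  {o: False, t: False, x: False}
  {x: True, o: True, t: True}
  {x: True, t: True, o: False}
  {o: True, t: True, x: False}


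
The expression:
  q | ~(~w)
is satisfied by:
  {q: True, w: True}
  {q: True, w: False}
  {w: True, q: False}


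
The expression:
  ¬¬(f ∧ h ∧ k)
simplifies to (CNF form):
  f ∧ h ∧ k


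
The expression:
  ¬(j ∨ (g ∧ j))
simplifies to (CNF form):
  ¬j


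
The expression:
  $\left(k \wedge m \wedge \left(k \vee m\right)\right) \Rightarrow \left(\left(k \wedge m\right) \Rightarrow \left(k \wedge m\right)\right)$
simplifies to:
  $\text{True}$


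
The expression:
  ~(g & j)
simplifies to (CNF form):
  ~g | ~j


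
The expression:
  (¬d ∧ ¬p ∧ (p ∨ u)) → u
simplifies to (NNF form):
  True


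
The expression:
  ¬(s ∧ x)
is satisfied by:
  {s: False, x: False}
  {x: True, s: False}
  {s: True, x: False}


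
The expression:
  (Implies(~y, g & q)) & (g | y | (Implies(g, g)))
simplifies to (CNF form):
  (g | y) & (q | y)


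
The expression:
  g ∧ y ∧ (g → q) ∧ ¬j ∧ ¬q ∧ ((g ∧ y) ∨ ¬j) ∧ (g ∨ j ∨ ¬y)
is never true.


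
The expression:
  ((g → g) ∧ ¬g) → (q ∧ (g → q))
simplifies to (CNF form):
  g ∨ q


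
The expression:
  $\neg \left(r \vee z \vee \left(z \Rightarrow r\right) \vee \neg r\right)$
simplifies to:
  $\text{False}$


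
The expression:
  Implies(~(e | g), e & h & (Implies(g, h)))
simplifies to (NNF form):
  e | g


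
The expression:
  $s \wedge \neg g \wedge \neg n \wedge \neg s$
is never true.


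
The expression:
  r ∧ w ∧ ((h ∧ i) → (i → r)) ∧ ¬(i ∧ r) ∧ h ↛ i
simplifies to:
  h ∧ r ∧ w ∧ ¬i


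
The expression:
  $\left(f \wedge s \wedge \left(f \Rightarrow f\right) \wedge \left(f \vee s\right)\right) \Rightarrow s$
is always true.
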